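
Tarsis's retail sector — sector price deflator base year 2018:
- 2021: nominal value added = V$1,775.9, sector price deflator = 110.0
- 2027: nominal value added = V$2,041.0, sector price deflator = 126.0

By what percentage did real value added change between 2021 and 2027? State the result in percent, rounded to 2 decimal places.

0.33%

Deflate each year: 2021 → 1775.9/1.100 = 1614.45; 2027 → 2041.0/1.260 = 1619.84.
So real value added changed by 1619.84/1614.45 − 1 = 0.0033, i.e. 0.33%.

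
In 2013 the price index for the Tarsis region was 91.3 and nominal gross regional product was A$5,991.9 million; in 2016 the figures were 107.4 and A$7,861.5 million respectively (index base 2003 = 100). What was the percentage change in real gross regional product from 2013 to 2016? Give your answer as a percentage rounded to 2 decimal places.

11.53%

Real gross regional product 2013 = 5991.9 / 0.913 = 6562.87.
Real gross regional product 2016 = 7861.5 / 1.074 = 7319.83.
Real growth = 7319.83 / 6562.87 − 1 = 0.1153.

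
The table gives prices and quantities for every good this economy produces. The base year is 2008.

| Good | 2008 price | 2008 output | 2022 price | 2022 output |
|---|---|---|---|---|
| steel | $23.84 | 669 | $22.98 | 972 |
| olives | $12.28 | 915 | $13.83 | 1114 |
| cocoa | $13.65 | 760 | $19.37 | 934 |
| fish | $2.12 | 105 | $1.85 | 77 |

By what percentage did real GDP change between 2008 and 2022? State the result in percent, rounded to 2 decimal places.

Real GDP 2008 = Nominal GDP 2008 = 23.84·669 + 12.28·915 + 13.65·760 + 2.12·105 = 37781.76.
Real GDP 2022 (at 2008 prices) = 23.84·972 + 12.28·1114 + 13.65·934 + 2.12·77 = 49764.74.
Real growth = 49764.74/37781.76 − 1 = 0.3172.

31.72%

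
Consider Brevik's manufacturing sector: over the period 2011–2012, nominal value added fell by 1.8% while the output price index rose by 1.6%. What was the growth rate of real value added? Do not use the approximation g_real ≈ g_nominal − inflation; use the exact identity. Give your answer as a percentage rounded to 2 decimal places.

-3.35%

(1 + g_nom) = (1 + g_real)(1 + π), so g_real = 0.9820 / 1.0160 − 1 = -0.03346.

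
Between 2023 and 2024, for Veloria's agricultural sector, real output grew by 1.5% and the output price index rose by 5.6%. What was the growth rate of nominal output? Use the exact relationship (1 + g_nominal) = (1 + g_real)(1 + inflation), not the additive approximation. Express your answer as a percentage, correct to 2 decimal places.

7.18%

(1 + g_nom) = (1 + g_real)(1 + π) = 1.0150 × 1.0560 = 1.07184.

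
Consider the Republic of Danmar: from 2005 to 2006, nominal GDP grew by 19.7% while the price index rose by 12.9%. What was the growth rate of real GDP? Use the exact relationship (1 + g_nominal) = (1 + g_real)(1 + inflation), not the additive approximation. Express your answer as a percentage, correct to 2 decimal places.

(1 + g_nom) = (1 + g_real)(1 + π), so g_real = 1.1970 / 1.1290 − 1 = 0.06023.

6.02%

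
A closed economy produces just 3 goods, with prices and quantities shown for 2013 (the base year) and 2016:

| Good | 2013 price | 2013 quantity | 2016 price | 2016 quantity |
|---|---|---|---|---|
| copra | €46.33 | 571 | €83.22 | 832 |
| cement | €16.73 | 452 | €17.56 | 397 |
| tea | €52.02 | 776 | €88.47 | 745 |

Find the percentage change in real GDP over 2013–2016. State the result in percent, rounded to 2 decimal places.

Real GDP 2013 = Nominal GDP 2013 = 46.33·571 + 16.73·452 + 52.02·776 = 74383.91.
Real GDP 2016 (at 2013 prices) = 46.33·832 + 16.73·397 + 52.02·745 = 83943.27.
Real growth = 83943.27/74383.91 − 1 = 0.1285.

12.85%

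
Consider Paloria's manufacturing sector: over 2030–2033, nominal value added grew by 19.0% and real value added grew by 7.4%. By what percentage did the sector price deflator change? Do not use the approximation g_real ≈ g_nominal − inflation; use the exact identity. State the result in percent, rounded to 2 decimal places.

10.80%

(1 + g_nom) = (1 + g_real)(1 + π), so π = 1.1900 / 1.0740 − 1 = 0.10801.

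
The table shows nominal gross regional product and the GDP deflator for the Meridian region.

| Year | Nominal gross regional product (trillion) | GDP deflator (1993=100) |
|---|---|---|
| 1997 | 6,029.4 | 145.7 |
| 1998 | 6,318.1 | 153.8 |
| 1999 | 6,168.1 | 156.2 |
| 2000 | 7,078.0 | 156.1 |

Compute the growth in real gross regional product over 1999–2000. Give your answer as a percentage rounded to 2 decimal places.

Real gross regional product 1999 = 6168.1/1.562 = 3948.85.
Real gross regional product 2000 = 7078.0/1.561 = 4534.27.
Change = 4534.27/3948.85 − 1 = 0.1483.

14.83%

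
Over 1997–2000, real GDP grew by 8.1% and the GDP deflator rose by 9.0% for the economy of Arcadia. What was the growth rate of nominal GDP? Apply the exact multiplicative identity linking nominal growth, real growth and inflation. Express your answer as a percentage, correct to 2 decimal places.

17.83%

(1 + g_nom) = (1 + g_real)(1 + π) = 1.0810 × 1.0900 = 1.17829.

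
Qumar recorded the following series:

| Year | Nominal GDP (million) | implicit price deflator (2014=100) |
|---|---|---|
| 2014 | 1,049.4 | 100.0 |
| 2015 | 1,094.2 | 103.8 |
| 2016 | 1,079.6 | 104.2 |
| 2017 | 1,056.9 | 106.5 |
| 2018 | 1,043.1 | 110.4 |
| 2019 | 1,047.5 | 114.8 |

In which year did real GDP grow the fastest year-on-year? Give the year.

2015

2015: real = 1094.2/1.038 = 1054.14; growth vs 2014 (1049.40) = 0.45%.
2016: real = 1079.6/1.042 = 1036.08; growth vs 2015 (1054.14) = -1.71%.
2017: real = 1056.9/1.065 = 992.39; growth vs 2016 (1036.08) = -4.22%.
2018: real = 1043.1/1.104 = 944.84; growth vs 2017 (992.39) = -4.79%.
2019: real = 1047.5/1.148 = 912.46; growth vs 2018 (944.84) = -3.43%.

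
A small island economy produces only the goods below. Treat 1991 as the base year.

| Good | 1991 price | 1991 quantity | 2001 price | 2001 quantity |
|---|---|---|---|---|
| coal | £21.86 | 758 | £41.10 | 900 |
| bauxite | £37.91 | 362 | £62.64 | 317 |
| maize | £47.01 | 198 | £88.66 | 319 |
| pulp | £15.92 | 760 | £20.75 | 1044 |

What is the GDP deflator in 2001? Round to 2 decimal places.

Nominal GDP 2001 = 41.10·900 + 62.64·317 + 88.66·319 + 20.75·1044 = 106792.42.
Real GDP 2001 (at 1991 prices) = 21.86·900 + 37.91·317 + 47.01·319 + 15.92·1044 = 63308.14.
Deflator = Nominal/Real × 100 = 106792.42/63308.14 × 100 = 168.687.

168.69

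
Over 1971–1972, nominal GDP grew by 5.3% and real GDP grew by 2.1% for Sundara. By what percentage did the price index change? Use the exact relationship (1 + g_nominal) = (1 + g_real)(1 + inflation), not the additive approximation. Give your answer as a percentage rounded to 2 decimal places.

(1 + g_nom) = (1 + g_real)(1 + π), so π = 1.0530 / 1.0210 − 1 = 0.03134.

3.13%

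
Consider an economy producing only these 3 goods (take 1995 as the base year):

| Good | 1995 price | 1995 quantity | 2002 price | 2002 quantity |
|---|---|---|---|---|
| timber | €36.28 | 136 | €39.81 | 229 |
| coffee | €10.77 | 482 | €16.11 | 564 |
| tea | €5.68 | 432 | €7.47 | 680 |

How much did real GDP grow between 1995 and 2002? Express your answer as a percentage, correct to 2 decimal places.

Real GDP 1995 = Nominal GDP 1995 = 36.28·136 + 10.77·482 + 5.68·432 = 12578.98.
Real GDP 2002 (at 1995 prices) = 36.28·229 + 10.77·564 + 5.68·680 = 18244.80.
Real growth = 18244.80/12578.98 − 1 = 0.4504.

45.04%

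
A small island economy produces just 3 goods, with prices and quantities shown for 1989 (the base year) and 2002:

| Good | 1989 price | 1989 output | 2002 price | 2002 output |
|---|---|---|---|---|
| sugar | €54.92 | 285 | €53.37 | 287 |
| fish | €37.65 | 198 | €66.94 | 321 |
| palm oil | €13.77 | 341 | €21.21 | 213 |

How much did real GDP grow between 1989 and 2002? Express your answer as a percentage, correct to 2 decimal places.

10.71%

Real GDP 1989 = Nominal GDP 1989 = 54.92·285 + 37.65·198 + 13.77·341 = 27802.47.
Real GDP 2002 (at 1989 prices) = 54.92·287 + 37.65·321 + 13.77·213 = 30780.70.
Real growth = 30780.70/27802.47 − 1 = 0.1071.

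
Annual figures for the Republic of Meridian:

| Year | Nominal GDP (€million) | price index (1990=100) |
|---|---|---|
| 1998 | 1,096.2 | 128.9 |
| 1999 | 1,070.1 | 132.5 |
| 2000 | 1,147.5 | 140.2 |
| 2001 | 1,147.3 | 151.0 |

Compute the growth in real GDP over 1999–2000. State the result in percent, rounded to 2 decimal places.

Real GDP 1999 = 1070.1/1.325 = 807.62.
Real GDP 2000 = 1147.5/1.402 = 818.47.
Change = 818.47/807.62 − 1 = 0.0134.

1.34%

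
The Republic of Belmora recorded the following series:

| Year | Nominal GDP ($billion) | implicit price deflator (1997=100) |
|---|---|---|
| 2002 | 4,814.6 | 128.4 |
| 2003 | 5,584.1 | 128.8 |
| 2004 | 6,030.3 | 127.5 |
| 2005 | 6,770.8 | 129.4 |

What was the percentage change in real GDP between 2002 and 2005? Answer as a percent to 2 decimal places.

39.54%

Real GDP 2002 = 4814.6/1.284 = 3749.69.
Real GDP 2005 = 6770.8/1.294 = 5232.46.
Change = 5232.46/3749.69 − 1 = 0.3954.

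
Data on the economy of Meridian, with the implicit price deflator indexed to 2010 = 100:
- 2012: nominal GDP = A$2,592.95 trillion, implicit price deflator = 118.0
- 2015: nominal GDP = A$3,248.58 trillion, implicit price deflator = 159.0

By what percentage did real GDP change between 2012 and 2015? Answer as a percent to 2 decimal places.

Deflate each year: 2012 → 2592.95/1.180 = 2197.42; 2015 → 3248.58/1.590 = 2043.13.
So real GDP changed by 2043.13/2197.42 − 1 = -0.0702, i.e. -7.02%.

-7.02%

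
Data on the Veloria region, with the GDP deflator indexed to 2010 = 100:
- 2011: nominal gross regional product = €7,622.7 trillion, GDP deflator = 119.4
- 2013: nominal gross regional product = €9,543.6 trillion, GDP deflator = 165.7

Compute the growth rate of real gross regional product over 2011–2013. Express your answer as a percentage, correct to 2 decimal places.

Real gross regional product 2011 = 7622.7 / 1.194 = 6384.17.
Real gross regional product 2013 = 9543.6 / 1.657 = 5759.57.
Real growth = 5759.57 / 6384.17 − 1 = -0.0978.

-9.78%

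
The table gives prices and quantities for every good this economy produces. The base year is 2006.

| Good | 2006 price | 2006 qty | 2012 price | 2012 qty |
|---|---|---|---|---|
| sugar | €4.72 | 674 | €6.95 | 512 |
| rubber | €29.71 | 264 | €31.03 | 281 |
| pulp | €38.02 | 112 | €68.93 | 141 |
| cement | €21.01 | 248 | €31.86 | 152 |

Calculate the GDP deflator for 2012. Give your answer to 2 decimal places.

Nominal GDP 2012 = 6.95·512 + 31.03·281 + 68.93·141 + 31.86·152 = 26839.68.
Real GDP 2012 (at 2006 prices) = 4.72·512 + 29.71·281 + 38.02·141 + 21.01·152 = 19319.49.
Deflator = Nominal/Real × 100 = 26839.68/19319.49 × 100 = 138.925.

138.93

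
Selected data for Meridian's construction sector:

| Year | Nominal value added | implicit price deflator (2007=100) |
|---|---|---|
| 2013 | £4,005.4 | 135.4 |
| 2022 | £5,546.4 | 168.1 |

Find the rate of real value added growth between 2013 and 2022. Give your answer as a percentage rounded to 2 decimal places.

11.54%

Deflate each year: 2013 → 4005.4/1.354 = 2958.20; 2022 → 5546.4/1.681 = 3299.46.
So real value added changed by 3299.46/2958.20 − 1 = 0.1154, i.e. 11.54%.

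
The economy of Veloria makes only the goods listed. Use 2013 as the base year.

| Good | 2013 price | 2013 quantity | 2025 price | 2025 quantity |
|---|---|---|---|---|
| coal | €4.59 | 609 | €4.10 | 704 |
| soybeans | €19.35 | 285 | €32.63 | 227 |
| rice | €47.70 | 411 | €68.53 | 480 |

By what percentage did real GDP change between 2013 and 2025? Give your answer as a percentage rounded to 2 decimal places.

Real GDP 2013 = Nominal GDP 2013 = 4.59·609 + 19.35·285 + 47.70·411 = 27914.76.
Real GDP 2025 (at 2013 prices) = 4.59·704 + 19.35·227 + 47.70·480 = 30519.81.
Real growth = 30519.81/27914.76 − 1 = 0.0933.

9.33%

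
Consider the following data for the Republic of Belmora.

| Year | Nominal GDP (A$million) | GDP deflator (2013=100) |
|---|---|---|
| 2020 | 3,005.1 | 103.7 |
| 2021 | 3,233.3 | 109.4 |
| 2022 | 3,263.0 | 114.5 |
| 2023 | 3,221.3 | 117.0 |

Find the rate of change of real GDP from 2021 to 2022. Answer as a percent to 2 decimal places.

Real GDP 2021 = 3233.3/1.094 = 2955.48.
Real GDP 2022 = 3263.0/1.145 = 2849.78.
Change = 2849.78/2955.48 − 1 = -0.0358.

-3.58%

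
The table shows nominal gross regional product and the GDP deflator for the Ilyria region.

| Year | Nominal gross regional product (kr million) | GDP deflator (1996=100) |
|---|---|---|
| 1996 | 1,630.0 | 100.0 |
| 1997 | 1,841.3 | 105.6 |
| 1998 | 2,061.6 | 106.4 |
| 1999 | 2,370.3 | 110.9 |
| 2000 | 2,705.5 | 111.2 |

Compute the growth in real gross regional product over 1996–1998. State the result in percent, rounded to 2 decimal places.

Real gross regional product 1996 = 1630.0/1.000 = 1630.00.
Real gross regional product 1998 = 2061.6/1.064 = 1937.59.
Change = 1937.59/1630.00 − 1 = 0.1887.

18.87%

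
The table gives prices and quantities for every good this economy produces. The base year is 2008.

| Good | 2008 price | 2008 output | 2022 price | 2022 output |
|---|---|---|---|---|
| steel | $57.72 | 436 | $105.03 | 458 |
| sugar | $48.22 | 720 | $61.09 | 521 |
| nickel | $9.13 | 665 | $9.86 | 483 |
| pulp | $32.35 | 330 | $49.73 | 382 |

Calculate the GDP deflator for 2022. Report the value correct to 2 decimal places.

151.76

Nominal GDP 2022 = 105.03·458 + 61.09·521 + 9.86·483 + 49.73·382 = 103690.87.
Real GDP 2022 (at 2008 prices) = 57.72·458 + 48.22·521 + 9.13·483 + 32.35·382 = 68325.87.
Deflator = Nominal/Real × 100 = 103690.87/68325.87 × 100 = 151.759.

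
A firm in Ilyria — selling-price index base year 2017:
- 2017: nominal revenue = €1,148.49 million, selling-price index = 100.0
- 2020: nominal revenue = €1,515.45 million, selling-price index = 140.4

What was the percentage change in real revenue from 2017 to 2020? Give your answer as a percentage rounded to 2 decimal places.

-6.02%

Real revenue 2017 = 1148.49 / 1.000 = 1148.49.
Real revenue 2020 = 1515.45 / 1.404 = 1079.38.
Real growth = 1079.38 / 1148.49 − 1 = -0.0602.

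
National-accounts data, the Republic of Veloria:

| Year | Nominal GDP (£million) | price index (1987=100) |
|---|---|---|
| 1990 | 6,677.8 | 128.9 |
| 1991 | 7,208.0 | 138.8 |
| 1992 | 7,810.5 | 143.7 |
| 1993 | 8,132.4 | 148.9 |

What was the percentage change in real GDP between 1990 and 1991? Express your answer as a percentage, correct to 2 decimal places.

Real GDP 1990 = 6677.8/1.289 = 5180.61.
Real GDP 1991 = 7208.0/1.388 = 5193.08.
Change = 5193.08/5180.61 − 1 = 0.0024.

0.24%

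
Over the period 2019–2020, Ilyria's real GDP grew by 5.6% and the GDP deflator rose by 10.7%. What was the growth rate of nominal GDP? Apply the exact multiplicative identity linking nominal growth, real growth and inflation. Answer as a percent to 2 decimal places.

(1 + g_nom) = (1 + g_real)(1 + π) = 1.0560 × 1.1070 = 1.16899.

16.90%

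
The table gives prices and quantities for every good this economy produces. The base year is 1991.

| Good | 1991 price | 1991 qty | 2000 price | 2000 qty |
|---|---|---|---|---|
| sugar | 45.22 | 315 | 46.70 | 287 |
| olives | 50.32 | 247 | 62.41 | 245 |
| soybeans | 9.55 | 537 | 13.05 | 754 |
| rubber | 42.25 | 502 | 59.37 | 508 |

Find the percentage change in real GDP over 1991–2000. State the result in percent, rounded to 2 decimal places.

1.81%

Real GDP 1991 = Nominal GDP 1991 = 45.22·315 + 50.32·247 + 9.55·537 + 42.25·502 = 53011.19.
Real GDP 2000 (at 1991 prices) = 45.22·287 + 50.32·245 + 9.55·754 + 42.25·508 = 53970.24.
Real growth = 53970.24/53011.19 − 1 = 0.0181.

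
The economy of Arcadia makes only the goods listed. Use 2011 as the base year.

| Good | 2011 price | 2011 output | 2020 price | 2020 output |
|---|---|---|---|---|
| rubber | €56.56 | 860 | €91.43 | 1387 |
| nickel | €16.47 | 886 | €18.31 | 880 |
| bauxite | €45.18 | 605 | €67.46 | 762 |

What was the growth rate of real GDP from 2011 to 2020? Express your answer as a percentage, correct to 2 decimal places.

Real GDP 2011 = Nominal GDP 2011 = 56.56·860 + 16.47·886 + 45.18·605 = 90567.92.
Real GDP 2020 (at 2011 prices) = 56.56·1387 + 16.47·880 + 45.18·762 = 127369.48.
Real growth = 127369.48/90567.92 − 1 = 0.4063.

40.63%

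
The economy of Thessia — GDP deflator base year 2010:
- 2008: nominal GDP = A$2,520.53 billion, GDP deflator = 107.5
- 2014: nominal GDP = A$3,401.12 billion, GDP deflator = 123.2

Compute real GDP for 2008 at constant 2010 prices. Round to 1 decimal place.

A$2,344.7 billion

Real GDP = Nominal / (GDP deflator/100) = 2520.53 / 1.075 = 2344.68.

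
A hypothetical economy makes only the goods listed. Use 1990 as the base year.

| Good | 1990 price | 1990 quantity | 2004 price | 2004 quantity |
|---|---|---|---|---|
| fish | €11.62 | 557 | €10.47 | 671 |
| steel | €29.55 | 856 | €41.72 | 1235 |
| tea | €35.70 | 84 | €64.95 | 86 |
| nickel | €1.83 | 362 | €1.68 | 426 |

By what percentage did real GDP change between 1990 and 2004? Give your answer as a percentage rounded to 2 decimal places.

Real GDP 1990 = Nominal GDP 1990 = 11.62·557 + 29.55·856 + 35.70·84 + 1.83·362 = 35428.40.
Real GDP 2004 (at 1990 prices) = 11.62·671 + 29.55·1235 + 35.70·86 + 1.83·426 = 48141.05.
Real growth = 48141.05/35428.40 − 1 = 0.3588.

35.88%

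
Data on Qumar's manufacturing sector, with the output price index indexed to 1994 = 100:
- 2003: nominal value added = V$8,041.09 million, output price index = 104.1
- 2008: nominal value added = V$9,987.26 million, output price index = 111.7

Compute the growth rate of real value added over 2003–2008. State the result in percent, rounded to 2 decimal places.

15.75%

Real value added 2003 = 8041.09 / 1.041 = 7724.39.
Real value added 2008 = 9987.26 / 1.117 = 8941.15.
Real growth = 8941.15 / 7724.39 − 1 = 0.1575.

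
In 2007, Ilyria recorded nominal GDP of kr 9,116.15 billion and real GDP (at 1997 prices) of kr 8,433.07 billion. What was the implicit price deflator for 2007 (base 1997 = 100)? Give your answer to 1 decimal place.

implicit price deflator = (Nominal / Real) × 100 = 9116.15 / 8433.07 × 100 = 108.10.

108.1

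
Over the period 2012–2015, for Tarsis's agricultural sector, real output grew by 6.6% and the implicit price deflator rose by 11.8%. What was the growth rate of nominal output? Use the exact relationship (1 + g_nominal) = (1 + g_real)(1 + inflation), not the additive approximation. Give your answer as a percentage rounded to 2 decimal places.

19.18%

(1 + g_nom) = (1 + g_real)(1 + π) = 1.0660 × 1.1180 = 1.19179.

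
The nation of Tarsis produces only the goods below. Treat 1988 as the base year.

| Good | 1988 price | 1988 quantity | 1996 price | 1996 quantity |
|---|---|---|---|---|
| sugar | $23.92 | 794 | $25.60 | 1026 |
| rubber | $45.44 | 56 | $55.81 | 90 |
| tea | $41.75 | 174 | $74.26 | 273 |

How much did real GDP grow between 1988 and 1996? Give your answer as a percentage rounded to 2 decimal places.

38.98%

Real GDP 1988 = Nominal GDP 1988 = 23.92·794 + 45.44·56 + 41.75·174 = 28801.62.
Real GDP 1996 (at 1988 prices) = 23.92·1026 + 45.44·90 + 41.75·273 = 40029.27.
Real growth = 40029.27/28801.62 − 1 = 0.3898.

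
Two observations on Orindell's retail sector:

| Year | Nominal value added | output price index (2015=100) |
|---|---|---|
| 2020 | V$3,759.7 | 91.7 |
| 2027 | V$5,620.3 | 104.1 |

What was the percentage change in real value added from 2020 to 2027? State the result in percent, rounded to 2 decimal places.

31.68%

Deflate each year: 2020 → 3759.7/0.917 = 4100.00; 2027 → 5620.3/1.041 = 5398.94.
So real value added changed by 5398.94/4100.00 − 1 = 0.3168, i.e. 31.68%.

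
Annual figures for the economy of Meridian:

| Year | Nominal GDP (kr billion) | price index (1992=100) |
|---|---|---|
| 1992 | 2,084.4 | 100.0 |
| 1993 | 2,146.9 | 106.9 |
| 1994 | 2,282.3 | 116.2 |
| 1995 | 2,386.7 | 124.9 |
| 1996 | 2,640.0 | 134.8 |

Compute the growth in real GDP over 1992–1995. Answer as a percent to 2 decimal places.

-8.32%

Real GDP 1992 = 2084.4/1.000 = 2084.40.
Real GDP 1995 = 2386.7/1.249 = 1910.89.
Change = 1910.89/2084.40 − 1 = -0.0832.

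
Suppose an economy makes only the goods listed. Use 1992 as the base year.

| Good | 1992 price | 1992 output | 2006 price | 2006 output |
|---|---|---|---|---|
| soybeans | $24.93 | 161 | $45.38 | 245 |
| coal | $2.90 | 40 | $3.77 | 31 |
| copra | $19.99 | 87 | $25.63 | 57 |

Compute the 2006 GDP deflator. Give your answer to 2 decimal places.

173.03

Nominal GDP 2006 = 45.38·245 + 3.77·31 + 25.63·57 = 12695.88.
Real GDP 2006 (at 1992 prices) = 24.93·245 + 2.90·31 + 19.99·57 = 7337.18.
Deflator = Nominal/Real × 100 = 12695.88/7337.18 × 100 = 173.035.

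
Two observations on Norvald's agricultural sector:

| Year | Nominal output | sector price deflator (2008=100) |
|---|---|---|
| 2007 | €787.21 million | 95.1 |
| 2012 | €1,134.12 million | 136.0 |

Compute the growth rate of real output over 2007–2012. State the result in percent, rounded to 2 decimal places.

0.74%

Deflate each year: 2007 → 787.21/0.951 = 827.77; 2012 → 1134.12/1.360 = 833.91.
So real output changed by 833.91/827.77 − 1 = 0.0074, i.e. 0.74%.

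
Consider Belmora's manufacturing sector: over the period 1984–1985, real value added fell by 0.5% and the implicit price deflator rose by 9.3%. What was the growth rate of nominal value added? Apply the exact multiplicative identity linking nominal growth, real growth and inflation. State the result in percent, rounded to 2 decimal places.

8.75%

(1 + g_nom) = (1 + g_real)(1 + π) = 0.9950 × 1.0930 = 1.08754.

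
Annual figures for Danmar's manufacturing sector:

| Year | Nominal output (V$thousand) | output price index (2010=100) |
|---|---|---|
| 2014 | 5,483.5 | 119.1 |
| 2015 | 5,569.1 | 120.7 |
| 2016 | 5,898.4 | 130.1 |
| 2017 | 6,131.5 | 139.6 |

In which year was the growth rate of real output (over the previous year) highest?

2015

2015: real = 5569.1/1.207 = 4614.00; growth vs 2014 (4604.11) = 0.21%.
2016: real = 5898.4/1.301 = 4533.74; growth vs 2015 (4614.00) = -1.74%.
2017: real = 6131.5/1.396 = 4392.19; growth vs 2016 (4533.74) = -3.12%.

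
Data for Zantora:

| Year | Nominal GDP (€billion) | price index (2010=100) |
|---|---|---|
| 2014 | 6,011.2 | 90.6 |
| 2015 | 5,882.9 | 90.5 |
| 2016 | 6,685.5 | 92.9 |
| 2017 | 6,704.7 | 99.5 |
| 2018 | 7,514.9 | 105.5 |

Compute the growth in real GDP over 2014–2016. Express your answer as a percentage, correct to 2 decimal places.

8.46%

Real GDP 2014 = 6011.2/0.906 = 6634.88.
Real GDP 2016 = 6685.5/0.929 = 7196.45.
Change = 7196.45/6634.88 − 1 = 0.0846.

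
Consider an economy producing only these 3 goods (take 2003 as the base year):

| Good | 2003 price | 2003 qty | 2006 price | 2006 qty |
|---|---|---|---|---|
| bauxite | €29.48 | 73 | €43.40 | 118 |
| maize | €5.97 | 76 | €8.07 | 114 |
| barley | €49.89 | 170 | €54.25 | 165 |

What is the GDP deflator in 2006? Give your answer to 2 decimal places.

Nominal GDP 2006 = 43.40·118 + 8.07·114 + 54.25·165 = 14992.43.
Real GDP 2006 (at 2003 prices) = 29.48·118 + 5.97·114 + 49.89·165 = 12391.07.
Deflator = Nominal/Real × 100 = 14992.43/12391.07 × 100 = 120.994.

120.99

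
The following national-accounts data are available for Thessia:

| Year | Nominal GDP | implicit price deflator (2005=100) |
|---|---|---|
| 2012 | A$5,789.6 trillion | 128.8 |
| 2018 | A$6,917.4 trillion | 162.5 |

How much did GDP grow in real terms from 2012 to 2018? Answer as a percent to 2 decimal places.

Real GDP 2012 = 5789.6 / 1.288 = 4495.03.
Real GDP 2018 = 6917.4 / 1.625 = 4256.86.
Real growth = 4256.86 / 4495.03 − 1 = -0.0530.

-5.30%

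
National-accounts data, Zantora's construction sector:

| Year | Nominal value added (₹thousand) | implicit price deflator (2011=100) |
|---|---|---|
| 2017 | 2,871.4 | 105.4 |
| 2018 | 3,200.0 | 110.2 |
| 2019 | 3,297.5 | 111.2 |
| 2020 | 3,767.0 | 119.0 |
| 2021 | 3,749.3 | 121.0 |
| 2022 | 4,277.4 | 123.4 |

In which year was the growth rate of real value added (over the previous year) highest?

2022

2018: real = 3200.0/1.102 = 2903.81; growth vs 2017 (2724.29) = 6.59%.
2019: real = 3297.5/1.112 = 2965.38; growth vs 2018 (2903.81) = 2.12%.
2020: real = 3767.0/1.190 = 3165.55; growth vs 2019 (2965.38) = 6.75%.
2021: real = 3749.3/1.210 = 3098.60; growth vs 2020 (3165.55) = -2.11%.
2022: real = 4277.4/1.234 = 3466.29; growth vs 2021 (3098.60) = 11.87%.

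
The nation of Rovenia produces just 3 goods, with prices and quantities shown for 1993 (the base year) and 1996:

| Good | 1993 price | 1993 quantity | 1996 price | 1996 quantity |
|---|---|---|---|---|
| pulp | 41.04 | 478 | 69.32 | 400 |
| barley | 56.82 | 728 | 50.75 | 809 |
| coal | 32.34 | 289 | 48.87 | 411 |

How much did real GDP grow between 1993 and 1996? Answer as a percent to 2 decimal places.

Real GDP 1993 = Nominal GDP 1993 = 41.04·478 + 56.82·728 + 32.34·289 = 70328.34.
Real GDP 1996 (at 1993 prices) = 41.04·400 + 56.82·809 + 32.34·411 = 75675.12.
Real growth = 75675.12/70328.34 − 1 = 0.0760.

7.60%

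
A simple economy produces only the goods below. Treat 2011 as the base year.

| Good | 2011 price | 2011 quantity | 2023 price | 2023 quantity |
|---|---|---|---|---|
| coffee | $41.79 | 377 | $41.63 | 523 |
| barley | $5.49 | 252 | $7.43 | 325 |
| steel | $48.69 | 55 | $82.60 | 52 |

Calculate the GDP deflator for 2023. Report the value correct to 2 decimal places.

Nominal GDP 2023 = 41.63·523 + 7.43·325 + 82.60·52 = 28482.44.
Real GDP 2023 (at 2011 prices) = 41.79·523 + 5.49·325 + 48.69·52 = 26172.30.
Deflator = Nominal/Real × 100 = 28482.44/26172.30 × 100 = 108.827.

108.83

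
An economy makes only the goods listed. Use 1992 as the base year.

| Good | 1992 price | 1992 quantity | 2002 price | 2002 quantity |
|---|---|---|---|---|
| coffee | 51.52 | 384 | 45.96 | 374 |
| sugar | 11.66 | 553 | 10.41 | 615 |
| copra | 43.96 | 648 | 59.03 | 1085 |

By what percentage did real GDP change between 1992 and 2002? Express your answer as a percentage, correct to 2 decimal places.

35.49%

Real GDP 1992 = Nominal GDP 1992 = 51.52·384 + 11.66·553 + 43.96·648 = 54717.74.
Real GDP 2002 (at 1992 prices) = 51.52·374 + 11.66·615 + 43.96·1085 = 74135.98.
Real growth = 74135.98/54717.74 − 1 = 0.3549.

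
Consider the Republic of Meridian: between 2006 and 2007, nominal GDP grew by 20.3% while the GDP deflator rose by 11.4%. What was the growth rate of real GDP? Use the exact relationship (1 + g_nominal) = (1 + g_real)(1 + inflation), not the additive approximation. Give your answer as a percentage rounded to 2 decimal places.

7.99%

(1 + g_nom) = (1 + g_real)(1 + π), so g_real = 1.2030 / 1.1140 − 1 = 0.07989.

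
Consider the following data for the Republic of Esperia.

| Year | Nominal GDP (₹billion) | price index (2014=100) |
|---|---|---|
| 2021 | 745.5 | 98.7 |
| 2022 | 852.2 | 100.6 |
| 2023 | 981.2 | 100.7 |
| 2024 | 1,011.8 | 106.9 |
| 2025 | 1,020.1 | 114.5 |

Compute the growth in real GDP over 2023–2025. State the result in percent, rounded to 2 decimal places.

-8.57%

Real GDP 2023 = 981.2/1.007 = 974.38.
Real GDP 2025 = 1020.1/1.145 = 890.92.
Change = 890.92/974.38 − 1 = -0.0857.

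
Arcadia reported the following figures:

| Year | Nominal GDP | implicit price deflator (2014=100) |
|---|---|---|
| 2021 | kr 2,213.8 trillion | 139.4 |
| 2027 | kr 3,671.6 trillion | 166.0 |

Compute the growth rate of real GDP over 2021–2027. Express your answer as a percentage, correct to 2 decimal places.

Deflate each year: 2021 → 2213.8/1.394 = 1588.09; 2027 → 3671.6/1.660 = 2211.81.
So real GDP changed by 2211.81/1588.09 − 1 = 0.3927, i.e. 39.27%.

39.27%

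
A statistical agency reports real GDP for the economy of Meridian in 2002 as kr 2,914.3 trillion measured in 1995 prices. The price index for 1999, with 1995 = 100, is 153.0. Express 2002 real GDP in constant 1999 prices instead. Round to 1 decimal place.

Real GDP in 1999 prices = Real GDP in 1995 prices × (P_1999/P_1995) = 2914.3 × 1.530 = 4458.88.

kr 4,458.9 trillion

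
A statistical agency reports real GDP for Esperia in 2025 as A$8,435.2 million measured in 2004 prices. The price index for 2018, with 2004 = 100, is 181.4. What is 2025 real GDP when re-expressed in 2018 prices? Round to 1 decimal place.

A$15,301.5 million

Real GDP in 2018 prices = Real GDP in 2004 prices × (P_2018/P_2004) = 8435.2 × 1.814 = 15301.45.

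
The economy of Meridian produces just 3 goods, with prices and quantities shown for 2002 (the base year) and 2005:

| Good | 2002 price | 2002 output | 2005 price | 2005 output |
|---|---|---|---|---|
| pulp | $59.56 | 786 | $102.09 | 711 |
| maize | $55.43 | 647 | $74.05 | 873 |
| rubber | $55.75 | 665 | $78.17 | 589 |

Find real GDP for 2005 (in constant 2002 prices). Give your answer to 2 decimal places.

$123574.30

Real GDP 2005 = Σ (p_2002 × q_2005) = 59.56·711 + 55.43·873 + 55.75·589 = 123574.30.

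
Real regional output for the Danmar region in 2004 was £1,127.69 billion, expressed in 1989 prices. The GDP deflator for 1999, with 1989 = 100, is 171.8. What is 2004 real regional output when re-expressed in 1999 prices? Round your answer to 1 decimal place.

£1,937.4 billion

Real regional output in 1999 prices = Real regional output in 1989 prices × (P_1999/P_1989) = 1127.69 × 1.718 = 1937.37.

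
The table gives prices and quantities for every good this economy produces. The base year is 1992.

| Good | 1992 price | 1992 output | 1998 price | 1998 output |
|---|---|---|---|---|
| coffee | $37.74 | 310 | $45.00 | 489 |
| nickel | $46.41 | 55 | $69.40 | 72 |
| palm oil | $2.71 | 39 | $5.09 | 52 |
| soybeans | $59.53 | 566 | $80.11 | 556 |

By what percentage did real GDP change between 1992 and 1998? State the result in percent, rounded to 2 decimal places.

Real GDP 1992 = Nominal GDP 1992 = 37.74·310 + 46.41·55 + 2.71·39 + 59.53·566 = 48051.62.
Real GDP 1998 (at 1992 prices) = 37.74·489 + 46.41·72 + 2.71·52 + 59.53·556 = 55035.98.
Real growth = 55035.98/48051.62 − 1 = 0.1454.

14.54%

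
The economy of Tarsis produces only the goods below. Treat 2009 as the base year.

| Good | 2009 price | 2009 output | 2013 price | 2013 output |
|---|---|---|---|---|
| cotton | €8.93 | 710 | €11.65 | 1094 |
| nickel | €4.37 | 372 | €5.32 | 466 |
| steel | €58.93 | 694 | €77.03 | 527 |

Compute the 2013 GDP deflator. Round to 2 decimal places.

Nominal GDP 2013 = 11.65·1094 + 5.32·466 + 77.03·527 = 55819.03.
Real GDP 2013 (at 2009 prices) = 8.93·1094 + 4.37·466 + 58.93·527 = 42861.95.
Deflator = Nominal/Real × 100 = 55819.03/42861.95 × 100 = 130.230.

130.23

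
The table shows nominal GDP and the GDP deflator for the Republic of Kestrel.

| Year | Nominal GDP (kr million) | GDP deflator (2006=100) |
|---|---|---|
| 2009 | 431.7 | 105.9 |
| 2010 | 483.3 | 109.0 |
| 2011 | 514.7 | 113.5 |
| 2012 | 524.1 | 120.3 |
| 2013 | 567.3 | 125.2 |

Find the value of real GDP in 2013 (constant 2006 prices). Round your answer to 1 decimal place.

Real GDP 2013 = 567.3 / 1.252 = 453.12.

kr 453.1 million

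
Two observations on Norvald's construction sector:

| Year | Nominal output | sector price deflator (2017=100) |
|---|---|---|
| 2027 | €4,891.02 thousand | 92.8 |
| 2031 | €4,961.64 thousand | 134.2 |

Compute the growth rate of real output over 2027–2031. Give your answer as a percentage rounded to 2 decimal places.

-29.85%

Real output 2027 = 4891.02 / 0.928 = 5270.50.
Real output 2031 = 4961.64 / 1.342 = 3697.20.
Real growth = 3697.20 / 5270.50 − 1 = -0.2985.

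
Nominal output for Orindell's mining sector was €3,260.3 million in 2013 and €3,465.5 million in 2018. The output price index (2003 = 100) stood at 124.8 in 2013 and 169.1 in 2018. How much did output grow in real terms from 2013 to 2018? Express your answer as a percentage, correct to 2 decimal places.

Deflate each year: 2013 → 3260.3/1.248 = 2612.42; 2018 → 3465.5/1.691 = 2049.38.
So real output changed by 2049.38/2612.42 − 1 = -0.2155, i.e. -21.55%.

-21.55%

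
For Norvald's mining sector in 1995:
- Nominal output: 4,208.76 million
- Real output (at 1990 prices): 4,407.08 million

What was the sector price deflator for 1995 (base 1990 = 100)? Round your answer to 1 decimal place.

95.5

sector price deflator = (Nominal / Real) × 100 = 4208.76 / 4407.08 × 100 = 95.50.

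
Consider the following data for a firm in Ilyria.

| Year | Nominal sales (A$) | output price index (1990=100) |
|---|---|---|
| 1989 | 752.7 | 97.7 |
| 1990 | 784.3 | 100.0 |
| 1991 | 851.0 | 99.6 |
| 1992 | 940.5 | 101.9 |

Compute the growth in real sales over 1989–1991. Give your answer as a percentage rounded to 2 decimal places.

Real sales 1989 = 752.7/0.977 = 770.42.
Real sales 1991 = 851.0/0.996 = 854.42.
Change = 854.42/770.42 − 1 = 0.1090.

10.90%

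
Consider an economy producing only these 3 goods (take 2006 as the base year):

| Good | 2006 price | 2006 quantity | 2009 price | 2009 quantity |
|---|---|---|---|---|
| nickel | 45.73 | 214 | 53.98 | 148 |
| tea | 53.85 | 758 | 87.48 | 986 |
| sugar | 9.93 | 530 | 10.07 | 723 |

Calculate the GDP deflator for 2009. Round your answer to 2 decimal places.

151.43

Nominal GDP 2009 = 53.98·148 + 87.48·986 + 10.07·723 = 101524.93.
Real GDP 2009 (at 2006 prices) = 45.73·148 + 53.85·986 + 9.93·723 = 67043.53.
Deflator = Nominal/Real × 100 = 101524.93/67043.53 × 100 = 151.431.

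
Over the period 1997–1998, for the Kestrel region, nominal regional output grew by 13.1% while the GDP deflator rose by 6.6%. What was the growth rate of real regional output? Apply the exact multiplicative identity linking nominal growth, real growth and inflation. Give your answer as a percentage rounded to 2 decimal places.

(1 + g_nom) = (1 + g_real)(1 + π), so g_real = 1.1310 / 1.0660 − 1 = 0.06098.

6.10%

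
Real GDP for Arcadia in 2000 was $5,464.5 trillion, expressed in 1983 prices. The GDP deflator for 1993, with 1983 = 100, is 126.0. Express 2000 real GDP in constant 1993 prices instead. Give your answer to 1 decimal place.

Real GDP in 1993 prices = Real GDP in 1983 prices × (P_1993/P_1983) = 5464.5 × 1.260 = 6885.27.

$6,885.3 trillion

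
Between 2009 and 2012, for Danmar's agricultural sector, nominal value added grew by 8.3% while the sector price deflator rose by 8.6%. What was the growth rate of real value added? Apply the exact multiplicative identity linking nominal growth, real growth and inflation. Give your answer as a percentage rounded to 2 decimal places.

-0.28%

(1 + g_nom) = (1 + g_real)(1 + π), so g_real = 1.0830 / 1.0860 − 1 = -0.00276.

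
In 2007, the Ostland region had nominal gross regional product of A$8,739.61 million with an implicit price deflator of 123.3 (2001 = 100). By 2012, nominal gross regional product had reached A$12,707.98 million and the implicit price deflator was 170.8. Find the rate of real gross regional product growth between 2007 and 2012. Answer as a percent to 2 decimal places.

4.97%

Real gross regional product 2007 = 8739.61 / 1.233 = 7088.09.
Real gross regional product 2012 = 12707.98 / 1.708 = 7440.27.
Real growth = 7440.27 / 7088.09 − 1 = 0.0497.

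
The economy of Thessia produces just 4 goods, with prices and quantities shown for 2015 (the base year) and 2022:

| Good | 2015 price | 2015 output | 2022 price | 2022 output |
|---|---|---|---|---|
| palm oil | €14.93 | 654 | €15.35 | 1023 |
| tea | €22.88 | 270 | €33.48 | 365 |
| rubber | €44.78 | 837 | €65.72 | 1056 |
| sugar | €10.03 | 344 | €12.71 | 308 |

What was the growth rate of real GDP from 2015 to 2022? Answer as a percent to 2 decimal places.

Real GDP 2015 = Nominal GDP 2015 = 14.93·654 + 22.88·270 + 44.78·837 + 10.03·344 = 56873.00.
Real GDP 2022 (at 2015 prices) = 14.93·1023 + 22.88·365 + 44.78·1056 + 10.03·308 = 74001.51.
Real growth = 74001.51/56873.00 − 1 = 0.3012.

30.12%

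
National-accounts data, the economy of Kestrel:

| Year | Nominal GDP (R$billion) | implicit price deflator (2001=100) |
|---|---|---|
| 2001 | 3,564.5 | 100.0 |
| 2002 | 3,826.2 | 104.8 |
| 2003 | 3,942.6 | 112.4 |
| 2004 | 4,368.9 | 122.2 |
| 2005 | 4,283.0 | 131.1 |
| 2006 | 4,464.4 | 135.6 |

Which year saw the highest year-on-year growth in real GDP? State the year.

2002: real = 3826.2/1.048 = 3650.95; growth vs 2001 (3564.50) = 2.43%.
2003: real = 3942.6/1.124 = 3507.65; growth vs 2002 (3650.95) = -3.93%.
2004: real = 4368.9/1.222 = 3575.20; growth vs 2003 (3507.65) = 1.93%.
2005: real = 4283.0/1.311 = 3266.97; growth vs 2004 (3575.20) = -8.62%.
2006: real = 4464.4/1.356 = 3292.33; growth vs 2005 (3266.97) = 0.78%.

2002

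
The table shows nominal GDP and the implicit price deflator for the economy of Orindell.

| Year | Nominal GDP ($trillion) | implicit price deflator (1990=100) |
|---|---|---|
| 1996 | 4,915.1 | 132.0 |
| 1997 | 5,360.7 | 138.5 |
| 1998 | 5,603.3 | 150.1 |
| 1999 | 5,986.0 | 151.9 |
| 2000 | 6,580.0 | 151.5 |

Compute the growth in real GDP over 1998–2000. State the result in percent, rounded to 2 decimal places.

16.35%

Real GDP 1998 = 5603.3/1.501 = 3733.04.
Real GDP 2000 = 6580.0/1.515 = 4343.23.
Change = 4343.23/3733.04 − 1 = 0.1635.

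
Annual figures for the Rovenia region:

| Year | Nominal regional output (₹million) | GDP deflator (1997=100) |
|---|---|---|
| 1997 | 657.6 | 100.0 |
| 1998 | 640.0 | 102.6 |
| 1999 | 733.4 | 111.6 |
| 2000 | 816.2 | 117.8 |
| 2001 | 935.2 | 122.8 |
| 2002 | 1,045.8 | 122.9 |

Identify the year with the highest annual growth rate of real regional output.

2002

1998: real = 640.0/1.026 = 623.78; growth vs 1997 (657.60) = -5.14%.
1999: real = 733.4/1.116 = 657.17; growth vs 1998 (623.78) = 5.35%.
2000: real = 816.2/1.178 = 692.87; growth vs 1999 (657.17) = 5.43%.
2001: real = 935.2/1.228 = 761.56; growth vs 2000 (692.87) = 9.91%.
2002: real = 1045.8/1.229 = 850.94; growth vs 2001 (761.56) = 11.74%.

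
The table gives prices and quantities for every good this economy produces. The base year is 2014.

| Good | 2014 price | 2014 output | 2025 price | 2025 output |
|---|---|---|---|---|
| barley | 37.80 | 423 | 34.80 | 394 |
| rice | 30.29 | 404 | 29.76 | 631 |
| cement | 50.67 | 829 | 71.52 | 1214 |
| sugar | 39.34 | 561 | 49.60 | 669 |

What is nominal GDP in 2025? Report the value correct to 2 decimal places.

152497.44

Nominal GDP 2025 = Σ (p_2025 × q_2025) = 34.80·394 + 29.76·631 + 71.52·1214 + 49.60·669 = 152497.44.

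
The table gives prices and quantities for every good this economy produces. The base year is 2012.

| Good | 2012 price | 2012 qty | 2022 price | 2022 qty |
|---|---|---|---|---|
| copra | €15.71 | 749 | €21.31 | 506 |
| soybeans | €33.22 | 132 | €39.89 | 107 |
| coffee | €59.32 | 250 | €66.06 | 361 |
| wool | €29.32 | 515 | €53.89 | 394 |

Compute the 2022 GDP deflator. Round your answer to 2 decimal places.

Nominal GDP 2022 = 21.31·506 + 39.89·107 + 66.06·361 + 53.89·394 = 60131.41.
Real GDP 2022 (at 2012 prices) = 15.71·506 + 33.22·107 + 59.32·361 + 29.32·394 = 44470.40.
Deflator = Nominal/Real × 100 = 60131.41/44470.40 × 100 = 135.217.

135.22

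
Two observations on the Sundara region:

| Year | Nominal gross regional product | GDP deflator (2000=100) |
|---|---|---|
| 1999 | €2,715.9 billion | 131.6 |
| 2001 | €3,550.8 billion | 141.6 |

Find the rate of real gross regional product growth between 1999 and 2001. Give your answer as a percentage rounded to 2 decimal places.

21.51%

Real gross regional product 1999 = 2715.9 / 1.316 = 2063.75.
Real gross regional product 2001 = 3550.8 / 1.416 = 2507.63.
Real growth = 2507.63 / 2063.75 − 1 = 0.2151.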